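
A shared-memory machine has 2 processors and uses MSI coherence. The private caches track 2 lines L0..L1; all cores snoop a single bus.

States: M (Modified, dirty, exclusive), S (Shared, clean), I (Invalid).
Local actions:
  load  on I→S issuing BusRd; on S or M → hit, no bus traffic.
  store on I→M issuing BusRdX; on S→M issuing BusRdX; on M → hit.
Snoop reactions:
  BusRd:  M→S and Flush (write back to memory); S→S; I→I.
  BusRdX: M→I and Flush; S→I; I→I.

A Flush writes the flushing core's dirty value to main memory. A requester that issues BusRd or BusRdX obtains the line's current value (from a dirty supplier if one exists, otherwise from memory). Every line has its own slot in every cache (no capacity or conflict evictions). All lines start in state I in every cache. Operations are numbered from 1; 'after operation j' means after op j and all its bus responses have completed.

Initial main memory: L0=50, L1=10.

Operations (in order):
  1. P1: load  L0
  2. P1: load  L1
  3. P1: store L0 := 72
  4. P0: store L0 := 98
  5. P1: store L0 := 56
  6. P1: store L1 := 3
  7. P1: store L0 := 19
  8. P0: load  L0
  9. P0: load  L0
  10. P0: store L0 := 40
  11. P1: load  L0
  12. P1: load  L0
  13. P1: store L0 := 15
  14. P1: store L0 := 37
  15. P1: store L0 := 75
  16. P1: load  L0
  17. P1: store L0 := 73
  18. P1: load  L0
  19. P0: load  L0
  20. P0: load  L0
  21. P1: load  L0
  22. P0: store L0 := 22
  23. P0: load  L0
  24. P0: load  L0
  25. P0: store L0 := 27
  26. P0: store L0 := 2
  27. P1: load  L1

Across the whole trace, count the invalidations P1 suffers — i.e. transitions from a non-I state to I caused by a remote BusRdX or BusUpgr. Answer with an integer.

invalidations = 3

[1] P1: load  L0 | P0:I, P1:S(50) | bus: BusRd
[2] P1: load  L1 | P0:I, P1:S(10) | bus: BusRd
[3] P1: store L0 := 72 | P0:I, P1:M(72) | bus: BusRdX
[4] P0: store L0 := 98 | P0:M(98), P1:I | bus: BusRdX,Flush
[5] P1: store L0 := 56 | P0:I, P1:M(56) | bus: BusRdX,Flush
[6] P1: store L1 := 3 | P0:I, P1:M(3) | bus: BusRdX
[7] P1: store L0 := 19 | P0:I, P1:M(19) | bus: none
[8] P0: load  L0 | P0:S(19), P1:S(19) | bus: BusRd,Flush
[9] P0: load  L0 | P0:S(19), P1:S(19) | bus: none
[10] P0: store L0 := 40 | P0:M(40), P1:I | bus: BusRdX
[11] P1: load  L0 | P0:S(40), P1:S(40) | bus: BusRd,Flush
[12] P1: load  L0 | P0:S(40), P1:S(40) | bus: none
[13] P1: store L0 := 15 | P0:I, P1:M(15) | bus: BusRdX
[14] P1: store L0 := 37 | P0:I, P1:M(37) | bus: none
[15] P1: store L0 := 75 | P0:I, P1:M(75) | bus: none
[16] P1: load  L0 | P0:I, P1:M(75) | bus: none
[17] P1: store L0 := 73 | P0:I, P1:M(73) | bus: none
[18] P1: load  L0 | P0:I, P1:M(73) | bus: none
[19] P0: load  L0 | P0:S(73), P1:S(73) | bus: BusRd,Flush
[20] P0: load  L0 | P0:S(73), P1:S(73) | bus: none
[21] P1: load  L0 | P0:S(73), P1:S(73) | bus: none
[22] P0: store L0 := 22 | P0:M(22), P1:I | bus: BusRdX
[23] P0: load  L0 | P0:M(22), P1:I | bus: none
[24] P0: load  L0 | P0:M(22), P1:I | bus: none
[25] P0: store L0 := 27 | P0:M(27), P1:I | bus: none
[26] P0: store L0 := 2 | P0:M(2), P1:I | bus: none
[27] P1: load  L1 | P0:I, P1:M(3) | bus: none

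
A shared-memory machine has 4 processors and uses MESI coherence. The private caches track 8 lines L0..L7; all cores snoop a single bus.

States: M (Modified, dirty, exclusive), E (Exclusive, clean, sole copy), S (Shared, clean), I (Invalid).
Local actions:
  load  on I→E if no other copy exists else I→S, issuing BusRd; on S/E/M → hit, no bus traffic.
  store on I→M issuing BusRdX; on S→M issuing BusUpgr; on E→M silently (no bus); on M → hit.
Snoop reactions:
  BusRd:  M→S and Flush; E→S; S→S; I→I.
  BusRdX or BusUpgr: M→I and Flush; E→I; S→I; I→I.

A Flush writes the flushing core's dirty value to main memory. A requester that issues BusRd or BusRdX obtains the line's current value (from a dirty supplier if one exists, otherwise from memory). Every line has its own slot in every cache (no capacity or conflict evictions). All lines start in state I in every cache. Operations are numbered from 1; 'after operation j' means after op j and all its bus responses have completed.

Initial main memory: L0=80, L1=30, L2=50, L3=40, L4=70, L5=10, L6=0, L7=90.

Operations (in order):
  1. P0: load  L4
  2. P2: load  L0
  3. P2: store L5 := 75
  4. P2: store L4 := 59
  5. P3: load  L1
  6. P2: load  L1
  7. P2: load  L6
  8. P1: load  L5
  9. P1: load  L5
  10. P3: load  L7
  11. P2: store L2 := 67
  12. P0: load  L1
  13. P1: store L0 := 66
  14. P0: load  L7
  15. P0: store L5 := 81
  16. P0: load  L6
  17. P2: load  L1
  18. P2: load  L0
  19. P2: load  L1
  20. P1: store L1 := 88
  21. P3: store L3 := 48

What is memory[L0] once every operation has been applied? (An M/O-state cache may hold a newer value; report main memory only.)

[1] P0: load  L4 | P0:E(70), P1:I, P2:I, P3:I | bus: BusRd
[2] P2: load  L0 | P0:I, P1:I, P2:E(80), P3:I | bus: BusRd
[3] P2: store L5 := 75 | P0:I, P1:I, P2:M(75), P3:I | bus: BusRdX
[4] P2: store L4 := 59 | P0:I, P1:I, P2:M(59), P3:I | bus: BusRdX
[5] P3: load  L1 | P0:I, P1:I, P2:I, P3:E(30) | bus: BusRd
[6] P2: load  L1 | P0:I, P1:I, P2:S(30), P3:S(30) | bus: BusRd
[7] P2: load  L6 | P0:I, P1:I, P2:E(0), P3:I | bus: BusRd
[8] P1: load  L5 | P0:I, P1:S(75), P2:S(75), P3:I | bus: BusRd,Flush
[9] P1: load  L5 | P0:I, P1:S(75), P2:S(75), P3:I | bus: none
[10] P3: load  L7 | P0:I, P1:I, P2:I, P3:E(90) | bus: BusRd
[11] P2: store L2 := 67 | P0:I, P1:I, P2:M(67), P3:I | bus: BusRdX
[12] P0: load  L1 | P0:S(30), P1:I, P2:S(30), P3:S(30) | bus: BusRd
[13] P1: store L0 := 66 | P0:I, P1:M(66), P2:I, P3:I | bus: BusRdX
[14] P0: load  L7 | P0:S(90), P1:I, P2:I, P3:S(90) | bus: BusRd
[15] P0: store L5 := 81 | P0:M(81), P1:I, P2:I, P3:I | bus: BusRdX
[16] P0: load  L6 | P0:S(0), P1:I, P2:S(0), P3:I | bus: BusRd
[17] P2: load  L1 | P0:S(30), P1:I, P2:S(30), P3:S(30) | bus: none
[18] P2: load  L0 | P0:I, P1:S(66), P2:S(66), P3:I | bus: BusRd,Flush
[19] P2: load  L1 | P0:S(30), P1:I, P2:S(30), P3:S(30) | bus: none
[20] P1: store L1 := 88 | P0:I, P1:M(88), P2:I, P3:I | bus: BusRdX
[21] P3: store L3 := 48 | P0:I, P1:I, P2:I, P3:M(48) | bus: BusRdX

memory[L0] = 66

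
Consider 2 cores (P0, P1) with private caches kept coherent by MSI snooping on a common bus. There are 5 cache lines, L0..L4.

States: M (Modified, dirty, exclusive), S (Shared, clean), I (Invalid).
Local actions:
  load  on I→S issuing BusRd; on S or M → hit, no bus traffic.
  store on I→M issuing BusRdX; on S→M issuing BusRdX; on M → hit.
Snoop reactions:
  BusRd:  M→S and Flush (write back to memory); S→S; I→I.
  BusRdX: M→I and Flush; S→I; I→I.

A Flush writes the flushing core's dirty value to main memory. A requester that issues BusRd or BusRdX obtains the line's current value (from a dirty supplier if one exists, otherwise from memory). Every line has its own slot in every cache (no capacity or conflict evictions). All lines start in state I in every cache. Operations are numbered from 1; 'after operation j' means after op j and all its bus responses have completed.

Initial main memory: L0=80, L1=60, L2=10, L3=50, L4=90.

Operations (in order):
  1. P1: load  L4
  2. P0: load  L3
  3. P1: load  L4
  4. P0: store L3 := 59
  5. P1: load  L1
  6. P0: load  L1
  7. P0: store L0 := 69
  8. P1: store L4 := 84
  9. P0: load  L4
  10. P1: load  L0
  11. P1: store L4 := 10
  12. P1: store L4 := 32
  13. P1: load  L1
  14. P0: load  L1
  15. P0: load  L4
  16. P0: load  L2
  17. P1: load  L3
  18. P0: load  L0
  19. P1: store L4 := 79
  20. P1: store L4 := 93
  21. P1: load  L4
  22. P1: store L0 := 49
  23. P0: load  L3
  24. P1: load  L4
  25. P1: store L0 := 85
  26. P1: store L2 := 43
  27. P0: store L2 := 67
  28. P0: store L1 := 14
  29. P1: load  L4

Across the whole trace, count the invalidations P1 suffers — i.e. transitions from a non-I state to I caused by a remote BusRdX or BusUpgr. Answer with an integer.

step 1: P1: load  L4  ⟶  IS  (L4)  txn=BusRd  M[L4]=90
step 2: P0: load  L3  ⟶  SI  (L3)  txn=BusRd  M[L3]=50
step 3: P1: load  L4  ⟶  IS  (L4)  txn=∅  M[L4]=90
step 4: P0: store L3 := 59  ⟶  MI  (L3)  txn=BusRdX  M[L3]=50
step 5: P1: load  L1  ⟶  IS  (L1)  txn=BusRd  M[L1]=60
step 6: P0: load  L1  ⟶  SS  (L1)  txn=BusRd  M[L1]=60
step 7: P0: store L0 := 69  ⟶  MI  (L0)  txn=BusRdX  M[L0]=80
step 8: P1: store L4 := 84  ⟶  IM  (L4)  txn=BusRdX  M[L4]=90
step 9: P0: load  L4  ⟶  SS  (L4)  txn=BusRd+Flush  M[L4]=84
step 10: P1: load  L0  ⟶  SS  (L0)  txn=BusRd+Flush  M[L0]=69
step 11: P1: store L4 := 10  ⟶  IM  (L4)  txn=BusRdX  M[L4]=84
step 12: P1: store L4 := 32  ⟶  IM  (L4)  txn=∅  M[L4]=84
step 13: P1: load  L1  ⟶  SS  (L1)  txn=∅  M[L1]=60
step 14: P0: load  L1  ⟶  SS  (L1)  txn=∅  M[L1]=60
step 15: P0: load  L4  ⟶  SS  (L4)  txn=BusRd+Flush  M[L4]=32
step 16: P0: load  L2  ⟶  SI  (L2)  txn=BusRd  M[L2]=10
step 17: P1: load  L3  ⟶  SS  (L3)  txn=BusRd+Flush  M[L3]=59
step 18: P0: load  L0  ⟶  SS  (L0)  txn=∅  M[L0]=69
step 19: P1: store L4 := 79  ⟶  IM  (L4)  txn=BusRdX  M[L4]=32
step 20: P1: store L4 := 93  ⟶  IM  (L4)  txn=∅  M[L4]=32
step 21: P1: load  L4  ⟶  IM  (L4)  txn=∅  M[L4]=32
step 22: P1: store L0 := 49  ⟶  IM  (L0)  txn=BusRdX  M[L0]=69
step 23: P0: load  L3  ⟶  SS  (L3)  txn=∅  M[L3]=59
step 24: P1: load  L4  ⟶  IM  (L4)  txn=∅  M[L4]=32
step 25: P1: store L0 := 85  ⟶  IM  (L0)  txn=∅  M[L0]=69
step 26: P1: store L2 := 43  ⟶  IM  (L2)  txn=BusRdX  M[L2]=10
step 27: P0: store L2 := 67  ⟶  MI  (L2)  txn=BusRdX+Flush  M[L2]=43
step 28: P0: store L1 := 14  ⟶  MI  (L1)  txn=BusRdX  M[L1]=60
step 29: P1: load  L4  ⟶  IM  (L4)  txn=∅  M[L4]=32

invalidations = 2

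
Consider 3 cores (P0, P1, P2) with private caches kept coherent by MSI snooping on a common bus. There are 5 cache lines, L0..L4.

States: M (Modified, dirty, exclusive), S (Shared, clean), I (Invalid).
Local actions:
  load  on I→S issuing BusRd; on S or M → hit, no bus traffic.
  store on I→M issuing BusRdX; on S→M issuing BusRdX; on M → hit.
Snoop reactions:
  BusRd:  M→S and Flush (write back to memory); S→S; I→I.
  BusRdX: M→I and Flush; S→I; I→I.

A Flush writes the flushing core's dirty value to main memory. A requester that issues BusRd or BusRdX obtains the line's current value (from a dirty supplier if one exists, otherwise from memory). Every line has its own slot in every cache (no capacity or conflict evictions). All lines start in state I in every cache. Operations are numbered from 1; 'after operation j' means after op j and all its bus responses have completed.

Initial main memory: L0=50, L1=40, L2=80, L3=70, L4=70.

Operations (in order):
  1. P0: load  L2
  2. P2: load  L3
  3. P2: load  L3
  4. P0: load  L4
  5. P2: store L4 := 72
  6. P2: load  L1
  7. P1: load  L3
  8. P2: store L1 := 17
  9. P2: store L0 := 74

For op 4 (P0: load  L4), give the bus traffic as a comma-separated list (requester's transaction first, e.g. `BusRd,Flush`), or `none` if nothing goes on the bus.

step 1: P0: load  L2  ⟶  SII  (L2)  txn=BusRd  M[L2]=80
step 2: P2: load  L3  ⟶  IIS  (L3)  txn=BusRd  M[L3]=70
step 3: P2: load  L3  ⟶  IIS  (L3)  txn=∅  M[L3]=70
step 4: P0: load  L4  ⟶  SII  (L4)  txn=BusRd  M[L4]=70
step 5: P2: store L4 := 72  ⟶  IIM  (L4)  txn=BusRdX  M[L4]=70
step 6: P2: load  L1  ⟶  IIS  (L1)  txn=BusRd  M[L1]=40
step 7: P1: load  L3  ⟶  ISS  (L3)  txn=BusRd  M[L3]=70
step 8: P2: store L1 := 17  ⟶  IIM  (L1)  txn=BusRdX  M[L1]=40
step 9: P2: store L0 := 74  ⟶  IIM  (L0)  txn=BusRdX  M[L0]=50

bus = BusRd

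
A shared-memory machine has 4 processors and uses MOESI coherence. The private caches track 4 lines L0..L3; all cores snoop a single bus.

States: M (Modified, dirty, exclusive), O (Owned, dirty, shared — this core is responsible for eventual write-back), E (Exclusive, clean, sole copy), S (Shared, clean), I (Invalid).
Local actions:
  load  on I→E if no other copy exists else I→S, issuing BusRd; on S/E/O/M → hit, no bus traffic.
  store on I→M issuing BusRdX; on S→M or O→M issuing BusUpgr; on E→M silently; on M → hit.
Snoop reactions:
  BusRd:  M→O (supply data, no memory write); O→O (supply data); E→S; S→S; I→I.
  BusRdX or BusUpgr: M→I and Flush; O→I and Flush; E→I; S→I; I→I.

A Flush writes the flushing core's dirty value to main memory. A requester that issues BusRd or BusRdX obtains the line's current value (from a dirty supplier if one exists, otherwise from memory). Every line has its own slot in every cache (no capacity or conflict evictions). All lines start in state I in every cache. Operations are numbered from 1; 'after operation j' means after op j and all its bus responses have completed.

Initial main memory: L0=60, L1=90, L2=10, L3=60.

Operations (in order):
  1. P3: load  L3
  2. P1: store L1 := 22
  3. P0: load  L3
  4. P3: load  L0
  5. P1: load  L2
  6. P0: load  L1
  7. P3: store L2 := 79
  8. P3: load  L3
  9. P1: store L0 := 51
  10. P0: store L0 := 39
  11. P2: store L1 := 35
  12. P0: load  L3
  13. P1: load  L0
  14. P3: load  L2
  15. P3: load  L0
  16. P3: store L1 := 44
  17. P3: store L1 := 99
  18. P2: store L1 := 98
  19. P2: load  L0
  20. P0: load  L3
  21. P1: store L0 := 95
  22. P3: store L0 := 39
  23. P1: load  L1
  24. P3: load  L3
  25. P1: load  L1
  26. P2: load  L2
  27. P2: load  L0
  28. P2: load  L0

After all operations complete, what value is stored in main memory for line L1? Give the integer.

memory[L1] = 99

1. P3: load  L3  bus=[BusRd]  L3: P0=I P1=I P2=I P3=E  mem[L3]=60
2. P1: store L1 := 22  bus=[BusRdX]  L1: P0=I P1=M P2=I P3=I  mem[L1]=90
3. P0: load  L3  bus=[BusRd]  L3: P0=S P1=I P2=I P3=S  mem[L3]=60
4. P3: load  L0  bus=[BusRd]  L0: P0=I P1=I P2=I P3=E  mem[L0]=60
5. P1: load  L2  bus=[BusRd]  L2: P0=I P1=E P2=I P3=I  mem[L2]=10
6. P0: load  L1  bus=[BusRd]  L1: P0=S P1=O P2=I P3=I  mem[L1]=90
7. P3: store L2 := 79  bus=[BusRdX]  L2: P0=I P1=I P2=I P3=M  mem[L2]=10
8. P3: load  L3  bus=[-]  L3: P0=S P1=I P2=I P3=S  mem[L3]=60
9. P1: store L0 := 51  bus=[BusRdX]  L0: P0=I P1=M P2=I P3=I  mem[L0]=60
10. P0: store L0 := 39  bus=[BusRdX,Flush]  L0: P0=M P1=I P2=I P3=I  mem[L0]=51
11. P2: store L1 := 35  bus=[BusRdX,Flush]  L1: P0=I P1=I P2=M P3=I  mem[L1]=22
12. P0: load  L3  bus=[-]  L3: P0=S P1=I P2=I P3=S  mem[L3]=60
13. P1: load  L0  bus=[BusRd]  L0: P0=O P1=S P2=I P3=I  mem[L0]=51
14. P3: load  L2  bus=[-]  L2: P0=I P1=I P2=I P3=M  mem[L2]=10
15. P3: load  L0  bus=[BusRd]  L0: P0=O P1=S P2=I P3=S  mem[L0]=51
16. P3: store L1 := 44  bus=[BusRdX,Flush]  L1: P0=I P1=I P2=I P3=M  mem[L1]=35
17. P3: store L1 := 99  bus=[-]  L1: P0=I P1=I P2=I P3=M  mem[L1]=35
18. P2: store L1 := 98  bus=[BusRdX,Flush]  L1: P0=I P1=I P2=M P3=I  mem[L1]=99
19. P2: load  L0  bus=[BusRd]  L0: P0=O P1=S P2=S P3=S  mem[L0]=51
20. P0: load  L3  bus=[-]  L3: P0=S P1=I P2=I P3=S  mem[L3]=60
21. P1: store L0 := 95  bus=[BusUpgr,Flush]  L0: P0=I P1=M P2=I P3=I  mem[L0]=39
22. P3: store L0 := 39  bus=[BusRdX,Flush]  L0: P0=I P1=I P2=I P3=M  mem[L0]=95
23. P1: load  L1  bus=[BusRd]  L1: P0=I P1=S P2=O P3=I  mem[L1]=99
24. P3: load  L3  bus=[-]  L3: P0=S P1=I P2=I P3=S  mem[L3]=60
25. P1: load  L1  bus=[-]  L1: P0=I P1=S P2=O P3=I  mem[L1]=99
26. P2: load  L2  bus=[BusRd]  L2: P0=I P1=I P2=S P3=O  mem[L2]=10
27. P2: load  L0  bus=[BusRd]  L0: P0=I P1=I P2=S P3=O  mem[L0]=95
28. P2: load  L0  bus=[-]  L0: P0=I P1=I P2=S P3=O  mem[L0]=95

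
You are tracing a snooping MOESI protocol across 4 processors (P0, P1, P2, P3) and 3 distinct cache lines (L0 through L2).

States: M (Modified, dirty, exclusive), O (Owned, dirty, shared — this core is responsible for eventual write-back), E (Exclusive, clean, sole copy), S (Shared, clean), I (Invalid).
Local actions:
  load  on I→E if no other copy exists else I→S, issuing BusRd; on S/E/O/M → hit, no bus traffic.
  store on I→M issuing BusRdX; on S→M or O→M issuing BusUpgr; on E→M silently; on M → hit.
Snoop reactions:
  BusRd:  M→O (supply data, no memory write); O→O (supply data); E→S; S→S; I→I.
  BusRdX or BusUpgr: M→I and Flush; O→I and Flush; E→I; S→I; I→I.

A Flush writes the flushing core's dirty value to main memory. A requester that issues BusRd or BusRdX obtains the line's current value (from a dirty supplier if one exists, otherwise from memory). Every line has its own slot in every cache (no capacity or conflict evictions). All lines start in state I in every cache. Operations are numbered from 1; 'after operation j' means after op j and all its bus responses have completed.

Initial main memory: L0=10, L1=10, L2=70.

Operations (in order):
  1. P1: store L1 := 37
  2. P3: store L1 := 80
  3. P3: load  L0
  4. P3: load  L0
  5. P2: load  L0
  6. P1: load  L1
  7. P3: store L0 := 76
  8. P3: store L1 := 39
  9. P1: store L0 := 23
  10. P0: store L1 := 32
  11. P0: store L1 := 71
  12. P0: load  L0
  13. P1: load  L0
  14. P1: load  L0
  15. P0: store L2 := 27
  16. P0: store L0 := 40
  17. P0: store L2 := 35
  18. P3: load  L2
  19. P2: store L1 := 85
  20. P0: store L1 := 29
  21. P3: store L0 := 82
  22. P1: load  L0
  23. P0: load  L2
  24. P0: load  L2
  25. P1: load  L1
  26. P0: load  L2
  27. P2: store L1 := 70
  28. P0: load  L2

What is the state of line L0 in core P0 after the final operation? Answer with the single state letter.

state = I

1. P1: store L1 := 37  bus=[BusRdX]  L1: P0=I P1=M P2=I P3=I  mem[L1]=10
2. P3: store L1 := 80  bus=[BusRdX,Flush]  L1: P0=I P1=I P2=I P3=M  mem[L1]=37
3. P3: load  L0  bus=[BusRd]  L0: P0=I P1=I P2=I P3=E  mem[L0]=10
4. P3: load  L0  bus=[-]  L0: P0=I P1=I P2=I P3=E  mem[L0]=10
5. P2: load  L0  bus=[BusRd]  L0: P0=I P1=I P2=S P3=S  mem[L0]=10
6. P1: load  L1  bus=[BusRd]  L1: P0=I P1=S P2=I P3=O  mem[L1]=37
7. P3: store L0 := 76  bus=[BusUpgr]  L0: P0=I P1=I P2=I P3=M  mem[L0]=10
8. P3: store L1 := 39  bus=[BusUpgr]  L1: P0=I P1=I P2=I P3=M  mem[L1]=37
9. P1: store L0 := 23  bus=[BusRdX,Flush]  L0: P0=I P1=M P2=I P3=I  mem[L0]=76
10. P0: store L1 := 32  bus=[BusRdX,Flush]  L1: P0=M P1=I P2=I P3=I  mem[L1]=39
11. P0: store L1 := 71  bus=[-]  L1: P0=M P1=I P2=I P3=I  mem[L1]=39
12. P0: load  L0  bus=[BusRd]  L0: P0=S P1=O P2=I P3=I  mem[L0]=76
13. P1: load  L0  bus=[-]  L0: P0=S P1=O P2=I P3=I  mem[L0]=76
14. P1: load  L0  bus=[-]  L0: P0=S P1=O P2=I P3=I  mem[L0]=76
15. P0: store L2 := 27  bus=[BusRdX]  L2: P0=M P1=I P2=I P3=I  mem[L2]=70
16. P0: store L0 := 40  bus=[BusUpgr,Flush]  L0: P0=M P1=I P2=I P3=I  mem[L0]=23
17. P0: store L2 := 35  bus=[-]  L2: P0=M P1=I P2=I P3=I  mem[L2]=70
18. P3: load  L2  bus=[BusRd]  L2: P0=O P1=I P2=I P3=S  mem[L2]=70
19. P2: store L1 := 85  bus=[BusRdX,Flush]  L1: P0=I P1=I P2=M P3=I  mem[L1]=71
20. P0: store L1 := 29  bus=[BusRdX,Flush]  L1: P0=M P1=I P2=I P3=I  mem[L1]=85
21. P3: store L0 := 82  bus=[BusRdX,Flush]  L0: P0=I P1=I P2=I P3=M  mem[L0]=40
22. P1: load  L0  bus=[BusRd]  L0: P0=I P1=S P2=I P3=O  mem[L0]=40
23. P0: load  L2  bus=[-]  L2: P0=O P1=I P2=I P3=S  mem[L2]=70
24. P0: load  L2  bus=[-]  L2: P0=O P1=I P2=I P3=S  mem[L2]=70
25. P1: load  L1  bus=[BusRd]  L1: P0=O P1=S P2=I P3=I  mem[L1]=85
26. P0: load  L2  bus=[-]  L2: P0=O P1=I P2=I P3=S  mem[L2]=70
27. P2: store L1 := 70  bus=[BusRdX,Flush]  L1: P0=I P1=I P2=M P3=I  mem[L1]=29
28. P0: load  L2  bus=[-]  L2: P0=O P1=I P2=I P3=S  mem[L2]=70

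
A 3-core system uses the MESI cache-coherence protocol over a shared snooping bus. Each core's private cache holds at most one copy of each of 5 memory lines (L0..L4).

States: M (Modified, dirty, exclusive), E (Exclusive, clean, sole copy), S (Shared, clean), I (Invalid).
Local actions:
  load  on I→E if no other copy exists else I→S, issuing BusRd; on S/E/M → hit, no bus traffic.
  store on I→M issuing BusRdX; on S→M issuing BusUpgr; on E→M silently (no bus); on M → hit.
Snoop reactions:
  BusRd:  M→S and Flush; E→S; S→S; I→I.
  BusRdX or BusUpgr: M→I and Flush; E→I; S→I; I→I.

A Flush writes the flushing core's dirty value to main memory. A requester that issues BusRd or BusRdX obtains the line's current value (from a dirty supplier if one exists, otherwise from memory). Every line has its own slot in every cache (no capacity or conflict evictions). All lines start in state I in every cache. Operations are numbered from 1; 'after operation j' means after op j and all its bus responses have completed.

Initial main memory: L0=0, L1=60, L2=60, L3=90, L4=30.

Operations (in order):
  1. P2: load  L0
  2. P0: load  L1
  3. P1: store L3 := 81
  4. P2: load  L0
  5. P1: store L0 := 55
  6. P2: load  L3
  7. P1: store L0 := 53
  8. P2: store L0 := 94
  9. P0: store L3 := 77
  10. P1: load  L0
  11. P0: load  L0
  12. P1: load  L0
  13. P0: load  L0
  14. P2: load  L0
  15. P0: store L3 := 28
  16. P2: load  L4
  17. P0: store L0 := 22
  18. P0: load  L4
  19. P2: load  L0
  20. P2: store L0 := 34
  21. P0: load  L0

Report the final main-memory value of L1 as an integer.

memory[L1] = 60

[1] P2: load  L0 | P0:I, P1:I, P2:E(0) | bus: BusRd
[2] P0: load  L1 | P0:E(60), P1:I, P2:I | bus: BusRd
[3] P1: store L3 := 81 | P0:I, P1:M(81), P2:I | bus: BusRdX
[4] P2: load  L0 | P0:I, P1:I, P2:E(0) | bus: none
[5] P1: store L0 := 55 | P0:I, P1:M(55), P2:I | bus: BusRdX
[6] P2: load  L3 | P0:I, P1:S(81), P2:S(81) | bus: BusRd,Flush
[7] P1: store L0 := 53 | P0:I, P1:M(53), P2:I | bus: none
[8] P2: store L0 := 94 | P0:I, P1:I, P2:M(94) | bus: BusRdX,Flush
[9] P0: store L3 := 77 | P0:M(77), P1:I, P2:I | bus: BusRdX
[10] P1: load  L0 | P0:I, P1:S(94), P2:S(94) | bus: BusRd,Flush
[11] P0: load  L0 | P0:S(94), P1:S(94), P2:S(94) | bus: BusRd
[12] P1: load  L0 | P0:S(94), P1:S(94), P2:S(94) | bus: none
[13] P0: load  L0 | P0:S(94), P1:S(94), P2:S(94) | bus: none
[14] P2: load  L0 | P0:S(94), P1:S(94), P2:S(94) | bus: none
[15] P0: store L3 := 28 | P0:M(28), P1:I, P2:I | bus: none
[16] P2: load  L4 | P0:I, P1:I, P2:E(30) | bus: BusRd
[17] P0: store L0 := 22 | P0:M(22), P1:I, P2:I | bus: BusUpgr
[18] P0: load  L4 | P0:S(30), P1:I, P2:S(30) | bus: BusRd
[19] P2: load  L0 | P0:S(22), P1:I, P2:S(22) | bus: BusRd,Flush
[20] P2: store L0 := 34 | P0:I, P1:I, P2:M(34) | bus: BusUpgr
[21] P0: load  L0 | P0:S(34), P1:I, P2:S(34) | bus: BusRd,Flush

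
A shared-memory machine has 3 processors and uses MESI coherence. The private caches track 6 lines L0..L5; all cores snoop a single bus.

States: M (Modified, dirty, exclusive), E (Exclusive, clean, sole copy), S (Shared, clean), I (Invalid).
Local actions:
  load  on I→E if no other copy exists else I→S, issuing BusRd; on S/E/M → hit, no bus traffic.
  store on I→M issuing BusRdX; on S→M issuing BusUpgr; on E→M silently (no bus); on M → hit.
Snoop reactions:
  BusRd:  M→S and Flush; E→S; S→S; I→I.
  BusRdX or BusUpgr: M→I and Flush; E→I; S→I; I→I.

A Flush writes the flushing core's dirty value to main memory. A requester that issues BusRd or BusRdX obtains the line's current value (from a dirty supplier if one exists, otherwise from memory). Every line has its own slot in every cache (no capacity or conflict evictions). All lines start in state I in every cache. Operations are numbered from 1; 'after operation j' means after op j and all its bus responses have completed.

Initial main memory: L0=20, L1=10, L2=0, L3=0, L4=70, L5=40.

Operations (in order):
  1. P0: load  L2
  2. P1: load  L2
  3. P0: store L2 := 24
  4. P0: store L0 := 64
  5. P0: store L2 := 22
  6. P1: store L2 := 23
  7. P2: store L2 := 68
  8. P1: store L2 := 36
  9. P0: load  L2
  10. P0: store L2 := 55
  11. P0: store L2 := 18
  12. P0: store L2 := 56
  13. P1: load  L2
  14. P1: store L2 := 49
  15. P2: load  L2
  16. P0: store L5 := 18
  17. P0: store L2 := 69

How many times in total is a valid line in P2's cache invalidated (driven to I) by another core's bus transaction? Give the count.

step 1: P0: load  L2  ⟶  EII  (L2)  txn=BusRd  M[L2]=0
step 2: P1: load  L2  ⟶  SSI  (L2)  txn=BusRd  M[L2]=0
step 3: P0: store L2 := 24  ⟶  MII  (L2)  txn=BusUpgr  M[L2]=0
step 4: P0: store L0 := 64  ⟶  MII  (L0)  txn=BusRdX  M[L0]=20
step 5: P0: store L2 := 22  ⟶  MII  (L2)  txn=∅  M[L2]=0
step 6: P1: store L2 := 23  ⟶  IMI  (L2)  txn=BusRdX+Flush  M[L2]=22
step 7: P2: store L2 := 68  ⟶  IIM  (L2)  txn=BusRdX+Flush  M[L2]=23
step 8: P1: store L2 := 36  ⟶  IMI  (L2)  txn=BusRdX+Flush  M[L2]=68
step 9: P0: load  L2  ⟶  SSI  (L2)  txn=BusRd+Flush  M[L2]=36
step 10: P0: store L2 := 55  ⟶  MII  (L2)  txn=BusUpgr  M[L2]=36
step 11: P0: store L2 := 18  ⟶  MII  (L2)  txn=∅  M[L2]=36
step 12: P0: store L2 := 56  ⟶  MII  (L2)  txn=∅  M[L2]=36
step 13: P1: load  L2  ⟶  SSI  (L2)  txn=BusRd+Flush  M[L2]=56
step 14: P1: store L2 := 49  ⟶  IMI  (L2)  txn=BusUpgr  M[L2]=56
step 15: P2: load  L2  ⟶  ISS  (L2)  txn=BusRd+Flush  M[L2]=49
step 16: P0: store L5 := 18  ⟶  MII  (L5)  txn=BusRdX  M[L5]=40
step 17: P0: store L2 := 69  ⟶  MII  (L2)  txn=BusRdX  M[L2]=49

invalidations = 2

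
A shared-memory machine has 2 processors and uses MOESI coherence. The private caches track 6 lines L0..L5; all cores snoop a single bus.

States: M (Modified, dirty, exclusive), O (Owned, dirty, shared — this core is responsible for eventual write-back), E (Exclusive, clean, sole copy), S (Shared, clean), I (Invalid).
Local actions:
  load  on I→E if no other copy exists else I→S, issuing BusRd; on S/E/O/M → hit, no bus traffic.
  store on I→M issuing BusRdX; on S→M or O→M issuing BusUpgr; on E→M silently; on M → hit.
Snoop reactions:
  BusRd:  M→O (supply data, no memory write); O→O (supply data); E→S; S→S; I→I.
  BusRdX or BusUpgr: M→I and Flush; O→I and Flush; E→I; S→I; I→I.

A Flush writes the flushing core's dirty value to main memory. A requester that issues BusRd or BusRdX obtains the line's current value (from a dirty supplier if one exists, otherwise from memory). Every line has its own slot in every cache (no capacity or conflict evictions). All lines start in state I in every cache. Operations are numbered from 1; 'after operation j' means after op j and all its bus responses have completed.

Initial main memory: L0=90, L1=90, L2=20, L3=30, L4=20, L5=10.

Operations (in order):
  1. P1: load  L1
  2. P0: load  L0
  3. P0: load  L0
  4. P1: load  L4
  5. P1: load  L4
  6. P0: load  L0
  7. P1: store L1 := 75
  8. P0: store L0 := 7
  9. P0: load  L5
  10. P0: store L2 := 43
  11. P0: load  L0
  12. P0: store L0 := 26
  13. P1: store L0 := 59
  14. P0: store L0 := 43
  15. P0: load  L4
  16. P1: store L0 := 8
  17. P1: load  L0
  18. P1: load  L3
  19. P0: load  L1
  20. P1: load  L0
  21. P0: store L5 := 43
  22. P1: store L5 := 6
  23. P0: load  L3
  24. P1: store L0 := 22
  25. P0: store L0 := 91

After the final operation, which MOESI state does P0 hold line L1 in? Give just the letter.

state = S

1. P1: load  L1  bus=[BusRd]  L1: P0=I P1=E  mem[L1]=90
2. P0: load  L0  bus=[BusRd]  L0: P0=E P1=I  mem[L0]=90
3. P0: load  L0  bus=[-]  L0: P0=E P1=I  mem[L0]=90
4. P1: load  L4  bus=[BusRd]  L4: P0=I P1=E  mem[L4]=20
5. P1: load  L4  bus=[-]  L4: P0=I P1=E  mem[L4]=20
6. P0: load  L0  bus=[-]  L0: P0=E P1=I  mem[L0]=90
7. P1: store L1 := 75  bus=[-]  L1: P0=I P1=M  mem[L1]=90
8. P0: store L0 := 7  bus=[-]  L0: P0=M P1=I  mem[L0]=90
9. P0: load  L5  bus=[BusRd]  L5: P0=E P1=I  mem[L5]=10
10. P0: store L2 := 43  bus=[BusRdX]  L2: P0=M P1=I  mem[L2]=20
11. P0: load  L0  bus=[-]  L0: P0=M P1=I  mem[L0]=90
12. P0: store L0 := 26  bus=[-]  L0: P0=M P1=I  mem[L0]=90
13. P1: store L0 := 59  bus=[BusRdX,Flush]  L0: P0=I P1=M  mem[L0]=26
14. P0: store L0 := 43  bus=[BusRdX,Flush]  L0: P0=M P1=I  mem[L0]=59
15. P0: load  L4  bus=[BusRd]  L4: P0=S P1=S  mem[L4]=20
16. P1: store L0 := 8  bus=[BusRdX,Flush]  L0: P0=I P1=M  mem[L0]=43
17. P1: load  L0  bus=[-]  L0: P0=I P1=M  mem[L0]=43
18. P1: load  L3  bus=[BusRd]  L3: P0=I P1=E  mem[L3]=30
19. P0: load  L1  bus=[BusRd]  L1: P0=S P1=O  mem[L1]=90
20. P1: load  L0  bus=[-]  L0: P0=I P1=M  mem[L0]=43
21. P0: store L5 := 43  bus=[-]  L5: P0=M P1=I  mem[L5]=10
22. P1: store L5 := 6  bus=[BusRdX,Flush]  L5: P0=I P1=M  mem[L5]=43
23. P0: load  L3  bus=[BusRd]  L3: P0=S P1=S  mem[L3]=30
24. P1: store L0 := 22  bus=[-]  L0: P0=I P1=M  mem[L0]=43
25. P0: store L0 := 91  bus=[BusRdX,Flush]  L0: P0=M P1=I  mem[L0]=22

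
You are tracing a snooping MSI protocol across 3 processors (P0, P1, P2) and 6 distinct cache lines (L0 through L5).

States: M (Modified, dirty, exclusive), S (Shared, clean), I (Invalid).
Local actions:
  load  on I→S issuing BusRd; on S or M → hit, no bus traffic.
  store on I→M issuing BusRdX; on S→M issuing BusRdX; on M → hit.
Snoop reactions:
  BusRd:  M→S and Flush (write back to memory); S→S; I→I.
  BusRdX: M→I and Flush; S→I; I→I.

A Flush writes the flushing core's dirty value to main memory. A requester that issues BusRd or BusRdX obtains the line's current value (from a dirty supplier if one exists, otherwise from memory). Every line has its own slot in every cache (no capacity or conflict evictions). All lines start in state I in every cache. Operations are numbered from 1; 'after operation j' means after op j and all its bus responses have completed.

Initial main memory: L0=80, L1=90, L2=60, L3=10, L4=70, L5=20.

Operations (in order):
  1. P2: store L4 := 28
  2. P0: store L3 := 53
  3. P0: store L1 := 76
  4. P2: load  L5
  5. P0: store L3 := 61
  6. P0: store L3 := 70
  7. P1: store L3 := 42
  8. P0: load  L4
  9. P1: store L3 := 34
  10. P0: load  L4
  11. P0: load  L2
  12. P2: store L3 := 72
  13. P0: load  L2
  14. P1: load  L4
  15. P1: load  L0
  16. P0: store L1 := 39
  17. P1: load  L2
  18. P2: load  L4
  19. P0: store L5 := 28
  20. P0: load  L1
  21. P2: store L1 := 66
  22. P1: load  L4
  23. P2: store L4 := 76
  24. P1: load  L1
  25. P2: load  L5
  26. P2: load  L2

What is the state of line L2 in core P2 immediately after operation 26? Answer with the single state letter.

  op1 P2: store L4 := 28 → I/I/M on L4; bus BusRdX; mem=70
  op2 P0: store L3 := 53 → M/I/I on L3; bus BusRdX; mem=10
  op3 P0: store L1 := 76 → M/I/I on L1; bus BusRdX; mem=90
  op4 P2: load  L5 → I/I/S on L5; bus BusRd; mem=20
  op5 P0: store L3 := 61 → M/I/I on L3; bus (none); mem=10
  op6 P0: store L3 := 70 → M/I/I on L3; bus (none); mem=10
  op7 P1: store L3 := 42 → I/M/I on L3; bus BusRdX Flush; mem=70
  op8 P0: load  L4 → S/I/S on L4; bus BusRd Flush; mem=28
  op9 P1: store L3 := 34 → I/M/I on L3; bus (none); mem=70
  op10 P0: load  L4 → S/I/S on L4; bus (none); mem=28
  op11 P0: load  L2 → S/I/I on L2; bus BusRd; mem=60
  op12 P2: store L3 := 72 → I/I/M on L3; bus BusRdX Flush; mem=34
  op13 P0: load  L2 → S/I/I on L2; bus (none); mem=60
  op14 P1: load  L4 → S/S/S on L4; bus BusRd; mem=28
  op15 P1: load  L0 → I/S/I on L0; bus BusRd; mem=80
  op16 P0: store L1 := 39 → M/I/I on L1; bus (none); mem=90
  op17 P1: load  L2 → S/S/I on L2; bus BusRd; mem=60
  op18 P2: load  L4 → S/S/S on L4; bus (none); mem=28
  op19 P0: store L5 := 28 → M/I/I on L5; bus BusRdX; mem=20
  op20 P0: load  L1 → M/I/I on L1; bus (none); mem=90
  op21 P2: store L1 := 66 → I/I/M on L1; bus BusRdX Flush; mem=39
  op22 P1: load  L4 → S/S/S on L4; bus (none); mem=28
  op23 P2: store L4 := 76 → I/I/M on L4; bus BusRdX; mem=28
  op24 P1: load  L1 → I/S/S on L1; bus BusRd Flush; mem=66
  op25 P2: load  L5 → S/I/S on L5; bus BusRd Flush; mem=28
  op26 P2: load  L2 → S/S/S on L2; bus BusRd; mem=60

state = S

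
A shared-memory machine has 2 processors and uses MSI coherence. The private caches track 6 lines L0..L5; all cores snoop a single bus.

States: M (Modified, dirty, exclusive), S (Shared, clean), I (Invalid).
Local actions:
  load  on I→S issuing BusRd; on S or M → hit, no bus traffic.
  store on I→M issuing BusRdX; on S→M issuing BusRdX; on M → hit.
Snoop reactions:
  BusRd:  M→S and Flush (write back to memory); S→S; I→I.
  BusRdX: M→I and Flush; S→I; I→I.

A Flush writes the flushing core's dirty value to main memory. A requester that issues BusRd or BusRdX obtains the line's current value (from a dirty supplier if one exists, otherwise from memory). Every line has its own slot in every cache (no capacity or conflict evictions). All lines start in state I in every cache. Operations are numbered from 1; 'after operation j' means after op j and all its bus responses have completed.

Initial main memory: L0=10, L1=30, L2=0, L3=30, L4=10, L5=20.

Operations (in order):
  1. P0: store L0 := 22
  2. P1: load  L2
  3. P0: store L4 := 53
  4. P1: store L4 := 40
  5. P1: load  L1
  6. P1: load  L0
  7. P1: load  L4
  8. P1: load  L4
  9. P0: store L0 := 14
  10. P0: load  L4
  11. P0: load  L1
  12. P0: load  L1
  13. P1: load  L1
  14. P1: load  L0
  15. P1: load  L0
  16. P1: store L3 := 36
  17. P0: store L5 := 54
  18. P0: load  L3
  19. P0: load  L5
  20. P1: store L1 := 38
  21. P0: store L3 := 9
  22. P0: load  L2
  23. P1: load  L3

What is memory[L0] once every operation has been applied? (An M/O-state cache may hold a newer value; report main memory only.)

memory[L0] = 14

1. P0: store L0 := 22  bus=[BusRdX]  L0: P0=M P1=I  mem[L0]=10
2. P1: load  L2  bus=[BusRd]  L2: P0=I P1=S  mem[L2]=0
3. P0: store L4 := 53  bus=[BusRdX]  L4: P0=M P1=I  mem[L4]=10
4. P1: store L4 := 40  bus=[BusRdX,Flush]  L4: P0=I P1=M  mem[L4]=53
5. P1: load  L1  bus=[BusRd]  L1: P0=I P1=S  mem[L1]=30
6. P1: load  L0  bus=[BusRd,Flush]  L0: P0=S P1=S  mem[L0]=22
7. P1: load  L4  bus=[-]  L4: P0=I P1=M  mem[L4]=53
8. P1: load  L4  bus=[-]  L4: P0=I P1=M  mem[L4]=53
9. P0: store L0 := 14  bus=[BusRdX]  L0: P0=M P1=I  mem[L0]=22
10. P0: load  L4  bus=[BusRd,Flush]  L4: P0=S P1=S  mem[L4]=40
11. P0: load  L1  bus=[BusRd]  L1: P0=S P1=S  mem[L1]=30
12. P0: load  L1  bus=[-]  L1: P0=S P1=S  mem[L1]=30
13. P1: load  L1  bus=[-]  L1: P0=S P1=S  mem[L1]=30
14. P1: load  L0  bus=[BusRd,Flush]  L0: P0=S P1=S  mem[L0]=14
15. P1: load  L0  bus=[-]  L0: P0=S P1=S  mem[L0]=14
16. P1: store L3 := 36  bus=[BusRdX]  L3: P0=I P1=M  mem[L3]=30
17. P0: store L5 := 54  bus=[BusRdX]  L5: P0=M P1=I  mem[L5]=20
18. P0: load  L3  bus=[BusRd,Flush]  L3: P0=S P1=S  mem[L3]=36
19. P0: load  L5  bus=[-]  L5: P0=M P1=I  mem[L5]=20
20. P1: store L1 := 38  bus=[BusRdX]  L1: P0=I P1=M  mem[L1]=30
21. P0: store L3 := 9  bus=[BusRdX]  L3: P0=M P1=I  mem[L3]=36
22. P0: load  L2  bus=[BusRd]  L2: P0=S P1=S  mem[L2]=0
23. P1: load  L3  bus=[BusRd,Flush]  L3: P0=S P1=S  mem[L3]=9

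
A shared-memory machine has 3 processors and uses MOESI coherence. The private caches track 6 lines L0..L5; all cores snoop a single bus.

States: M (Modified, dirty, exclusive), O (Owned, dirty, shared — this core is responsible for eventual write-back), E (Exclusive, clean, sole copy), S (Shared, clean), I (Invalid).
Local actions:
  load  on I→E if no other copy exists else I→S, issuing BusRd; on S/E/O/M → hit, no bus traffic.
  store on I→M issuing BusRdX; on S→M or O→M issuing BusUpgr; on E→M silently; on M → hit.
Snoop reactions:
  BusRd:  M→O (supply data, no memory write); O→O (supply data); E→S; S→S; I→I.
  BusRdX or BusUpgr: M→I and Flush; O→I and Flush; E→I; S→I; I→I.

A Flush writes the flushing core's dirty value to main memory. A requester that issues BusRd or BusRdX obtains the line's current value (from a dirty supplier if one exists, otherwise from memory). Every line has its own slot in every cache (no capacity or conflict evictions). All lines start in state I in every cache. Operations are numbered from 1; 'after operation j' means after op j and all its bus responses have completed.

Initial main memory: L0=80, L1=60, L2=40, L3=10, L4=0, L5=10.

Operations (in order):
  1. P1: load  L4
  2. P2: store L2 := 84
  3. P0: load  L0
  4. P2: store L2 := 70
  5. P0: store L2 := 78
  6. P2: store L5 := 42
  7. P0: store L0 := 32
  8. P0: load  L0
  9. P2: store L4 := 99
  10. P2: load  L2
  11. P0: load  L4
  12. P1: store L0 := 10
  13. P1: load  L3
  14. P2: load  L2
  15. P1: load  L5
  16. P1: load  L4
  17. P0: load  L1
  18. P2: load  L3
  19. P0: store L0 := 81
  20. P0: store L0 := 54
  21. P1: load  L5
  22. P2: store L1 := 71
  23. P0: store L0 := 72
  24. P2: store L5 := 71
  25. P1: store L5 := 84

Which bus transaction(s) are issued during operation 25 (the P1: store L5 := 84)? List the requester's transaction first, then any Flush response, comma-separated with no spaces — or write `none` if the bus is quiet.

[1] P1: load  L4 | P0:I, P1:E(0), P2:I | bus: BusRd
[2] P2: store L2 := 84 | P0:I, P1:I, P2:M(84) | bus: BusRdX
[3] P0: load  L0 | P0:E(80), P1:I, P2:I | bus: BusRd
[4] P2: store L2 := 70 | P0:I, P1:I, P2:M(70) | bus: none
[5] P0: store L2 := 78 | P0:M(78), P1:I, P2:I | bus: BusRdX,Flush
[6] P2: store L5 := 42 | P0:I, P1:I, P2:M(42) | bus: BusRdX
[7] P0: store L0 := 32 | P0:M(32), P1:I, P2:I | bus: none
[8] P0: load  L0 | P0:M(32), P1:I, P2:I | bus: none
[9] P2: store L4 := 99 | P0:I, P1:I, P2:M(99) | bus: BusRdX
[10] P2: load  L2 | P0:O(78), P1:I, P2:S(78) | bus: BusRd
[11] P0: load  L4 | P0:S(99), P1:I, P2:O(99) | bus: BusRd
[12] P1: store L0 := 10 | P0:I, P1:M(10), P2:I | bus: BusRdX,Flush
[13] P1: load  L3 | P0:I, P1:E(10), P2:I | bus: BusRd
[14] P2: load  L2 | P0:O(78), P1:I, P2:S(78) | bus: none
[15] P1: load  L5 | P0:I, P1:S(42), P2:O(42) | bus: BusRd
[16] P1: load  L4 | P0:S(99), P1:S(99), P2:O(99) | bus: BusRd
[17] P0: load  L1 | P0:E(60), P1:I, P2:I | bus: BusRd
[18] P2: load  L3 | P0:I, P1:S(10), P2:S(10) | bus: BusRd
[19] P0: store L0 := 81 | P0:M(81), P1:I, P2:I | bus: BusRdX,Flush
[20] P0: store L0 := 54 | P0:M(54), P1:I, P2:I | bus: none
[21] P1: load  L5 | P0:I, P1:S(42), P2:O(42) | bus: none
[22] P2: store L1 := 71 | P0:I, P1:I, P2:M(71) | bus: BusRdX
[23] P0: store L0 := 72 | P0:M(72), P1:I, P2:I | bus: none
[24] P2: store L5 := 71 | P0:I, P1:I, P2:M(71) | bus: BusUpgr
[25] P1: store L5 := 84 | P0:I, P1:M(84), P2:I | bus: BusRdX,Flush

bus = BusRdX,Flush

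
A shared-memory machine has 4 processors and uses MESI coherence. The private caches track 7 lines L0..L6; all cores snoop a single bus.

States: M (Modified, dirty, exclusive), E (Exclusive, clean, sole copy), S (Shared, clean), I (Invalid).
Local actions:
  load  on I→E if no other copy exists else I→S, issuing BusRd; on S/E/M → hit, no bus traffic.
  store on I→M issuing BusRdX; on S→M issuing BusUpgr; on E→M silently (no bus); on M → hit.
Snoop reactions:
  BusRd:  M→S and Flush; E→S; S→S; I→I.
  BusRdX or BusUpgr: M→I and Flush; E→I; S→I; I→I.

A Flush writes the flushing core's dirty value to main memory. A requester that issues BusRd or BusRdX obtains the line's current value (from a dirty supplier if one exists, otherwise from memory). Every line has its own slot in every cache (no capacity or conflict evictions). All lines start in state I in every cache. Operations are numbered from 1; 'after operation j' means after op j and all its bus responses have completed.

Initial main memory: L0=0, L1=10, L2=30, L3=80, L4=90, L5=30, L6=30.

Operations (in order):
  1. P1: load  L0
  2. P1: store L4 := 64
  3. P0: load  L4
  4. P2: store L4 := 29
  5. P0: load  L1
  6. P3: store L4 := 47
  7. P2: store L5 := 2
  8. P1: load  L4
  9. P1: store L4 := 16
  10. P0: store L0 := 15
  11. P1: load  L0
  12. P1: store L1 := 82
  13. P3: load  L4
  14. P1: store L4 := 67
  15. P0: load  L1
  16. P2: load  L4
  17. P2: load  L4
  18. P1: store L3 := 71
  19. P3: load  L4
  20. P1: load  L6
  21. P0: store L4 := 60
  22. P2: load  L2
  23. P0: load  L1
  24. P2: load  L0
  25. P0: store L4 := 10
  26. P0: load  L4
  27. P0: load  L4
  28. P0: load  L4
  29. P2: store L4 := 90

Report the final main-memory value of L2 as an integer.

1. P1: load  L0  bus=[BusRd]  L0: P0=I P1=E P2=I P3=I  mem[L0]=0
2. P1: store L4 := 64  bus=[BusRdX]  L4: P0=I P1=M P2=I P3=I  mem[L4]=90
3. P0: load  L4  bus=[BusRd,Flush]  L4: P0=S P1=S P2=I P3=I  mem[L4]=64
4. P2: store L4 := 29  bus=[BusRdX]  L4: P0=I P1=I P2=M P3=I  mem[L4]=64
5. P0: load  L1  bus=[BusRd]  L1: P0=E P1=I P2=I P3=I  mem[L1]=10
6. P3: store L4 := 47  bus=[BusRdX,Flush]  L4: P0=I P1=I P2=I P3=M  mem[L4]=29
7. P2: store L5 := 2  bus=[BusRdX]  L5: P0=I P1=I P2=M P3=I  mem[L5]=30
8. P1: load  L4  bus=[BusRd,Flush]  L4: P0=I P1=S P2=I P3=S  mem[L4]=47
9. P1: store L4 := 16  bus=[BusUpgr]  L4: P0=I P1=M P2=I P3=I  mem[L4]=47
10. P0: store L0 := 15  bus=[BusRdX]  L0: P0=M P1=I P2=I P3=I  mem[L0]=0
11. P1: load  L0  bus=[BusRd,Flush]  L0: P0=S P1=S P2=I P3=I  mem[L0]=15
12. P1: store L1 := 82  bus=[BusRdX]  L1: P0=I P1=M P2=I P3=I  mem[L1]=10
13. P3: load  L4  bus=[BusRd,Flush]  L4: P0=I P1=S P2=I P3=S  mem[L4]=16
14. P1: store L4 := 67  bus=[BusUpgr]  L4: P0=I P1=M P2=I P3=I  mem[L4]=16
15. P0: load  L1  bus=[BusRd,Flush]  L1: P0=S P1=S P2=I P3=I  mem[L1]=82
16. P2: load  L4  bus=[BusRd,Flush]  L4: P0=I P1=S P2=S P3=I  mem[L4]=67
17. P2: load  L4  bus=[-]  L4: P0=I P1=S P2=S P3=I  mem[L4]=67
18. P1: store L3 := 71  bus=[BusRdX]  L3: P0=I P1=M P2=I P3=I  mem[L3]=80
19. P3: load  L4  bus=[BusRd]  L4: P0=I P1=S P2=S P3=S  mem[L4]=67
20. P1: load  L6  bus=[BusRd]  L6: P0=I P1=E P2=I P3=I  mem[L6]=30
21. P0: store L4 := 60  bus=[BusRdX]  L4: P0=M P1=I P2=I P3=I  mem[L4]=67
22. P2: load  L2  bus=[BusRd]  L2: P0=I P1=I P2=E P3=I  mem[L2]=30
23. P0: load  L1  bus=[-]  L1: P0=S P1=S P2=I P3=I  mem[L1]=82
24. P2: load  L0  bus=[BusRd]  L0: P0=S P1=S P2=S P3=I  mem[L0]=15
25. P0: store L4 := 10  bus=[-]  L4: P0=M P1=I P2=I P3=I  mem[L4]=67
26. P0: load  L4  bus=[-]  L4: P0=M P1=I P2=I P3=I  mem[L4]=67
27. P0: load  L4  bus=[-]  L4: P0=M P1=I P2=I P3=I  mem[L4]=67
28. P0: load  L4  bus=[-]  L4: P0=M P1=I P2=I P3=I  mem[L4]=67
29. P2: store L4 := 90  bus=[BusRdX,Flush]  L4: P0=I P1=I P2=M P3=I  mem[L4]=10

memory[L2] = 30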